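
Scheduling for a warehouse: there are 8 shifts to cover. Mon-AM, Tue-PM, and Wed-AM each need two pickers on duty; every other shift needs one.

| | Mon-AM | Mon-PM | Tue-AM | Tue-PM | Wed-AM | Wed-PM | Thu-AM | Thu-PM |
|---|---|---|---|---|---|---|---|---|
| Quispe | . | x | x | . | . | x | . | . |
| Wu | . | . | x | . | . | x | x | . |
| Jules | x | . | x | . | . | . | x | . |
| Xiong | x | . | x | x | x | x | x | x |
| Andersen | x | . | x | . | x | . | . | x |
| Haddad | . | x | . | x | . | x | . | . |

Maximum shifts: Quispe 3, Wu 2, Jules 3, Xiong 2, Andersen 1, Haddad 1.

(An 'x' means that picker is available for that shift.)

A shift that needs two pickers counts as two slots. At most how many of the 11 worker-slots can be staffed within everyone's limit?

Total capacity across all pickers is 3+2+3+2+1+1 = 12, and 11 slots are needed, so at most 11 can be filled.
Shifts {Mon-AM, Tue-PM, Wed-AM} need 6 slots but only Jules, Xiong, Andersen, and Haddad are available for them, supplying at most 5 — so at least 1 slot must go unfilled.
An assignment achieving 9: Mon-AM→Jules, Mon-PM→Quispe, Tue-AM→Quispe, Tue-PM→Xiong+Haddad, Wed-AM→Xiong+Andersen, Wed-PM→Quispe, Thu-AM→Wu.
Loads: Quispe 3/3, Wu 1/2, Jules 1/3, Xiong 2/2, Andersen 1/1, Haddad 1/1.

9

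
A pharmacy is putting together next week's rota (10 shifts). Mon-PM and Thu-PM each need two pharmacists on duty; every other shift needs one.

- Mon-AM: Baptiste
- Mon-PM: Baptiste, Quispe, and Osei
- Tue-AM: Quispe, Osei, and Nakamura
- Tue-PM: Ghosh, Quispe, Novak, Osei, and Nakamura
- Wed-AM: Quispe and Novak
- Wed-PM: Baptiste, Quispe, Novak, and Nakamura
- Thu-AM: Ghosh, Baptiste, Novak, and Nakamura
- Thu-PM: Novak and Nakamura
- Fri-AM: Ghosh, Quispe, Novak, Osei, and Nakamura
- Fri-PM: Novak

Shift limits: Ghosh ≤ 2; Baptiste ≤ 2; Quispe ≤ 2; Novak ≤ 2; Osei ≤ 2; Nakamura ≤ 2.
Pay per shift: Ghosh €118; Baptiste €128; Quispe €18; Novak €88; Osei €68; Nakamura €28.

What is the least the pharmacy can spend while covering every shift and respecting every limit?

Mon-AM can only be covered by Baptiste, so that assignment is forced.
Thu-PM can only be covered by Novak and Nakamura, so that assignment is forced.
Fri-PM can only be covered by Novak, so that assignment is forced.
Picking the cheapest available pharmacist for each shift independently would cost €536, but that ignores the shift limits.
An optimal schedule: Mon-AM→Baptiste, Mon-PM→Baptiste+Quispe, Tue-AM→Osei, Tue-PM→Ghosh, Wed-AM→Quispe, Wed-PM→Nakamura, Thu-AM→Ghosh, Thu-PM→Novak+Nakamura, Fri-AM→Osei, Fri-PM→Novak.
Total: 128 + 128 + 18 + 68 + 118 + 18 + 28 + 118 + 88 + 28 + 68 + 88 = €896.

€896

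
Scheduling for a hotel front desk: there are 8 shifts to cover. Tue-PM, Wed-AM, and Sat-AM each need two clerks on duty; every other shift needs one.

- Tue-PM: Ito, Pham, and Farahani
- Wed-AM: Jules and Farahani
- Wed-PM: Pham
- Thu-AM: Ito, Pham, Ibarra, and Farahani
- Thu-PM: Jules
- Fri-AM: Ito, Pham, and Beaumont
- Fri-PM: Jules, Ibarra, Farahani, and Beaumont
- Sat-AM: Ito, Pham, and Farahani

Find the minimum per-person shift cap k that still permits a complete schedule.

With 6 clerks and 11 worker-slots to fill, someone must work at least ⌈11/6⌉ = 2 shifts, so k ≥ 2.
k = 2 works: Tue-PM→Ito+Pham, Wed-AM→Jules+Farahani, Wed-PM→Pham, Thu-AM→Ibarra, Thu-PM→Jules, Fri-AM→Beaumont, Fri-PM→Ibarra, Sat-AM→Ito+Farahani.
Loads: Ito 2, Jules 2, Pham 2, Ibarra 2, Farahani 2, Beaumont 1 — all ≤ 2.

2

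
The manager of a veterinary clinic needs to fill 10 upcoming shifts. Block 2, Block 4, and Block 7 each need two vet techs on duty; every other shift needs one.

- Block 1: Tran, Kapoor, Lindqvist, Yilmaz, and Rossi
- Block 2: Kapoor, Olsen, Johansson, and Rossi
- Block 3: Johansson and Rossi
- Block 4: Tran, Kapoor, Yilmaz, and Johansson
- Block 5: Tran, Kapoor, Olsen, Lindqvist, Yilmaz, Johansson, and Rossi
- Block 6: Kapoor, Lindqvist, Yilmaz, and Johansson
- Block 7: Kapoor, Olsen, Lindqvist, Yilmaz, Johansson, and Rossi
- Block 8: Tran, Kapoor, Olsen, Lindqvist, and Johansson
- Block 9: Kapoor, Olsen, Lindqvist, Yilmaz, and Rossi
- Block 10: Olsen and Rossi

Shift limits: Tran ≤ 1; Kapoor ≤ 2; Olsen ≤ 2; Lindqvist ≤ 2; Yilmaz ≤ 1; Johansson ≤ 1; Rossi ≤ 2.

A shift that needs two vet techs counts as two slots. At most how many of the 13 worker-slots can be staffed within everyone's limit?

11

Total capacity across all vet techs is 1+2+2+2+1+1+2 = 11, and 13 slots are needed, so at most 11 can be filled.
An assignment achieving 11: Block 1→Lindqvist, Block 2→Kapoor+Olsen, Block 3→Johansson, Block 4→Tran+Kapoor, Block 5→Rossi, Block 6→Lindqvist, Block 7→Rossi, Block 9→Yilmaz, Block 10→Olsen.
Loads: Tran 1/1, Kapoor 2/2, Olsen 2/2, Lindqvist 2/2, Yilmaz 1/1, Johansson 1/1, Rossi 2/2.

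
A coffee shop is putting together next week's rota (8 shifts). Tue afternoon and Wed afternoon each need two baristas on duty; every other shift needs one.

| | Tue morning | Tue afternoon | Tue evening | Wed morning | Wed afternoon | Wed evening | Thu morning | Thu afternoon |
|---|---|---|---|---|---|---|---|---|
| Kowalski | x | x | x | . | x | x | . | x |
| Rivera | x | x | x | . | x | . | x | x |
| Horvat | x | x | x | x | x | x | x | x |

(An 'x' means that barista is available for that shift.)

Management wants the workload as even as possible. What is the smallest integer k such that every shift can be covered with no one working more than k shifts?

With 3 baristas and 10 worker-slots to fill, someone must work at least ⌈10/3⌉ = 4 shifts, so k ≥ 4.
k = 4 works: Tue morning→Kowalski, Tue afternoon→Kowalski+Rivera, Tue evening→Kowalski, Wed morning→Horvat, Wed afternoon→Rivera+Horvat, Wed evening→Kowalski, Thu morning→Rivera, Thu afternoon→Rivera.
Loads: Kowalski 4, Rivera 4, Horvat 2 — all ≤ 4.

4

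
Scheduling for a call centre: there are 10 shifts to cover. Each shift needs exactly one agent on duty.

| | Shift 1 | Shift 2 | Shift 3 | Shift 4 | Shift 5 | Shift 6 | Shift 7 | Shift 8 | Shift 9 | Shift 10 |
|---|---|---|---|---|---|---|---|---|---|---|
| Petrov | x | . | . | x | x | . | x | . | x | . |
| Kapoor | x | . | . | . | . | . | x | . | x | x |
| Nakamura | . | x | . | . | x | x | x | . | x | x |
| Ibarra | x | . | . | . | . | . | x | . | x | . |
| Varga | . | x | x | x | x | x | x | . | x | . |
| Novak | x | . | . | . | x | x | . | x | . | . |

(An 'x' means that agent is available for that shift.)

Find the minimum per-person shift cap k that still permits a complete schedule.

With 6 agents and 10 worker-slots to fill, someone must work at least ⌈10/6⌉ = 2 shifts, so k ≥ 2.
k = 2 works: Shift 1→Petrov, Shift 2→Nakamura, Shift 3→Varga, Shift 4→Petrov, Shift 5→Varga, Shift 6→Nakamura, Shift 7→Kapoor, Shift 8→Novak, Shift 9→Ibarra, Shift 10→Kapoor.
Loads: Petrov 2, Kapoor 2, Nakamura 2, Ibarra 1, Varga 2, Novak 1 — all ≤ 2.

2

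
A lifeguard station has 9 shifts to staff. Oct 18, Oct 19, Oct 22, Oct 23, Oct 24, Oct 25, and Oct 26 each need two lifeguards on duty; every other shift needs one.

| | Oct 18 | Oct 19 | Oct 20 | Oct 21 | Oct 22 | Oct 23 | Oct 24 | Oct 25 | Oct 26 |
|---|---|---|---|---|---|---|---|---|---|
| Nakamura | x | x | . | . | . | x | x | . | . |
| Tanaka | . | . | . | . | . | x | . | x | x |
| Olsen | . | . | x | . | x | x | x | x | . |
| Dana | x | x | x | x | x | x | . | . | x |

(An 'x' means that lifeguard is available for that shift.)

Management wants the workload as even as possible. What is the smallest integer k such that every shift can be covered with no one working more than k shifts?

With 4 lifeguards and 16 worker-slots to fill, someone must work at least ⌈16/4⌉ = 4 shifts, so k ≥ 4.
k = 4 fails: Shifts {Oct 18, Oct 19, Oct 21, Oct 22, Oct 26} need 9 worker-slots in total, but the lifeguards available for any of those shifts (Nakamura, Tanaka, Olsen, and Dana) can supply at most 8 among them. So no valid schedule exists.
k = 5 works: Oct 18→Nakamura+Dana, Oct 19→Nakamura+Dana, Oct 20→Olsen, Oct 21→Dana, Oct 22→Olsen+Dana, Oct 23→Nakamura+Tanaka, Oct 24→Nakamura+Olsen, Oct 25→Tanaka+Olsen, Oct 26→Tanaka+Dana.
Loads: Nakamura 4, Tanaka 3, Olsen 4, Dana 5 — all ≤ 5.

5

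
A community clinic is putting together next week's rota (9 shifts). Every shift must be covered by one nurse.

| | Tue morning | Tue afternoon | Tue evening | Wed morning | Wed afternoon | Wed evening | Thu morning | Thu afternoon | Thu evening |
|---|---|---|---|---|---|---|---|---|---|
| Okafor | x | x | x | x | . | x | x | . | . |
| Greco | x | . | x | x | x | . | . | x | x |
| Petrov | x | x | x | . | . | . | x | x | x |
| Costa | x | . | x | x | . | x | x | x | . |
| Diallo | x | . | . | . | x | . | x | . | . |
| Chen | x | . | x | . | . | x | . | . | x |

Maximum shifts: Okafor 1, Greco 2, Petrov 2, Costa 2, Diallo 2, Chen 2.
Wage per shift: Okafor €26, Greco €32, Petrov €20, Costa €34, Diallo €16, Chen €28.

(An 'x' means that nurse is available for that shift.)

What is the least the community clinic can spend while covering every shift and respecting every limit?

Picking the cheapest available nurse for each shift independently would cost €180, but that ignores the shift limits.
An optimal schedule: Tue morning→Greco, Tue afternoon→Petrov, Tue evening→Greco, Wed morning→Okafor, Wed afternoon→Diallo, Wed evening→Chen, Thu morning→Diallo, Thu afternoon→Petrov, Thu evening→Chen.
Total: 32 + 20 + 32 + 26 + 16 + 28 + 16 + 20 + 28 = €218.

€218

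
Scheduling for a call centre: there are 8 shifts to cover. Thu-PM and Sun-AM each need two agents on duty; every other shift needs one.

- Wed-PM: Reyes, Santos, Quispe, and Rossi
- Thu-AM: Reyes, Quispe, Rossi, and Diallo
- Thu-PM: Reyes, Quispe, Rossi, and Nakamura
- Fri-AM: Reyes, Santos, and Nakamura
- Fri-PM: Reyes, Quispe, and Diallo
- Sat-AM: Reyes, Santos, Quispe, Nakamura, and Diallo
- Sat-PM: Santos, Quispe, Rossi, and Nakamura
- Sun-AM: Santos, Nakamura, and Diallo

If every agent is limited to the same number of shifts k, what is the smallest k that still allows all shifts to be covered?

2

With 6 agents and 10 worker-slots to fill, someone must work at least ⌈10/6⌉ = 2 shifts, so k ≥ 2.
k = 2 works: Wed-PM→Santos, Thu-AM→Quispe, Thu-PM→Rossi+Nakamura, Fri-AM→Reyes, Fri-PM→Reyes, Sat-AM→Diallo, Sat-PM→Quispe, Sun-AM→Santos+Nakamura.
Loads: Reyes 2, Santos 2, Quispe 2, Rossi 1, Nakamura 2, Diallo 1 — all ≤ 2.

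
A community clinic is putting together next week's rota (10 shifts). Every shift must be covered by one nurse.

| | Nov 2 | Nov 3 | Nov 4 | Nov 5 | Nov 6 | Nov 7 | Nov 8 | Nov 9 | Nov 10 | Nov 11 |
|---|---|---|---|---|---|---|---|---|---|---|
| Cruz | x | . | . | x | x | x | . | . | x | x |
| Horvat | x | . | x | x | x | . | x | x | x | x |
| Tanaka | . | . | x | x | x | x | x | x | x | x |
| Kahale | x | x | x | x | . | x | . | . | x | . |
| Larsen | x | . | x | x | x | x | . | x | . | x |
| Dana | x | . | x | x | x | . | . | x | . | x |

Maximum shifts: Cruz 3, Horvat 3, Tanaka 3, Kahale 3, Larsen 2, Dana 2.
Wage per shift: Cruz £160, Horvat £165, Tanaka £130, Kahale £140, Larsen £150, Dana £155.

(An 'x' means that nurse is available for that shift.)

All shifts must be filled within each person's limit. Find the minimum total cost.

Nov 3 can only be covered by Kahale, so that assignment is forced.
Picking the cheapest available nurse for each shift independently would cost £1320, but that ignores the shift limits.
An optimal schedule: Nov 2→Kahale, Nov 3→Kahale, Nov 4→Larsen, Nov 5→Dana, Nov 6→Larsen, Nov 7→Tanaka, Nov 8→Tanaka, Nov 9→Tanaka, Nov 10→Kahale, Nov 11→Dana.
Total: 140 + 140 + 150 + 155 + 150 + 130 + 130 + 130 + 140 + 155 = £1420.

£1420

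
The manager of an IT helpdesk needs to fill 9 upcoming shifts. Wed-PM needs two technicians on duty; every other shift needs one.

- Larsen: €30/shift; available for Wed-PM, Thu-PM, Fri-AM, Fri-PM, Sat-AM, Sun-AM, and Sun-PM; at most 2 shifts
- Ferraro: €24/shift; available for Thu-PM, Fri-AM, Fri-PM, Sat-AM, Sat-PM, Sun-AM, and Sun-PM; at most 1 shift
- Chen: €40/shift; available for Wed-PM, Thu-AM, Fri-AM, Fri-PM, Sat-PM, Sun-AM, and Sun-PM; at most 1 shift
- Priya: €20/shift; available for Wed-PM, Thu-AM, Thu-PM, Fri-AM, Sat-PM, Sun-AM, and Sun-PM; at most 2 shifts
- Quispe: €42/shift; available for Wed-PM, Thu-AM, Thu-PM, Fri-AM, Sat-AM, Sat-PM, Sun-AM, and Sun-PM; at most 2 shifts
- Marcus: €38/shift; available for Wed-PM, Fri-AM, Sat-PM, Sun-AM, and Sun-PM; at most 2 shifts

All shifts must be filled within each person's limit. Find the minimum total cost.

€324

Picking the cheapest available technician for each shift independently would cost €218, but that ignores the shift limits.
An optimal schedule: Wed-PM→Quispe+Marcus, Thu-AM→Chen, Thu-PM→Ferraro, Fri-AM→Priya, Fri-PM→Larsen, Sat-AM→Larsen, Sat-PM→Priya, Sun-AM→Quispe, Sun-PM→Marcus.
Total: 42 + 38 + 40 + 24 + 20 + 30 + 30 + 20 + 42 + 38 = €324.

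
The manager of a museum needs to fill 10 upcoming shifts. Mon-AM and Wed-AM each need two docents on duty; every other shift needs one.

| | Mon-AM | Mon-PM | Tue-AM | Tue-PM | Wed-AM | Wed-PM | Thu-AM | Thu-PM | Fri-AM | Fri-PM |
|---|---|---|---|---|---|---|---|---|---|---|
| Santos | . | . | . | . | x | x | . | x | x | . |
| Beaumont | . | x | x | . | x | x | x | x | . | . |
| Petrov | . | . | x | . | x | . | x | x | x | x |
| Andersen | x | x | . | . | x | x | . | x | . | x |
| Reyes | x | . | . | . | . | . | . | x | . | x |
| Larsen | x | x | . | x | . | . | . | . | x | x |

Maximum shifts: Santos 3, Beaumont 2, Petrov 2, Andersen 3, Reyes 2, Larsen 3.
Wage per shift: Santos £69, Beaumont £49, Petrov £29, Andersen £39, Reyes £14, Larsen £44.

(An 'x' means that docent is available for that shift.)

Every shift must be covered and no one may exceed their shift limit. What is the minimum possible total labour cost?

£433

Tue-PM can only be covered by Larsen, so that assignment is forced.
Picking the cheapest available docent for each shift independently would cost £358, but that ignores the shift limits.
An optimal schedule: Mon-AM→Reyes+Andersen, Mon-PM→Andersen, Tue-AM→Petrov, Tue-PM→Larsen, Wed-AM→Andersen+Beaumont, Wed-PM→Beaumont, Thu-AM→Petrov, Thu-PM→Reyes, Fri-AM→Larsen, Fri-PM→Larsen.
Total: 14 + 39 + 39 + 29 + 44 + 39 + 49 + 49 + 29 + 14 + 44 + 44 = £433.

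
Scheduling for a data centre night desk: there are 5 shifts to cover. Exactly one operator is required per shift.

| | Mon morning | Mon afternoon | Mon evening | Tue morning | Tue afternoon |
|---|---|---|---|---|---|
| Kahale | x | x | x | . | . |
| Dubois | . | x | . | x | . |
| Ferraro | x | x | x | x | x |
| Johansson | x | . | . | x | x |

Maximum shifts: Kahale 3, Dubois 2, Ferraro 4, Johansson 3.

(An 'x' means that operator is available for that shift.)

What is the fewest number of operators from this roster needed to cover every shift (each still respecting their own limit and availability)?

2

5 slots to fill and no one can take more than 4, so at least ⌈5/4⌉ = 2 operators are needed.
Kahale and Ferraro alone can cover everything: Mon morning→Kahale, Mon afternoon→Kahale, Mon evening→Kahale, Tue morning→Ferraro, Tue afternoon→Ferraro.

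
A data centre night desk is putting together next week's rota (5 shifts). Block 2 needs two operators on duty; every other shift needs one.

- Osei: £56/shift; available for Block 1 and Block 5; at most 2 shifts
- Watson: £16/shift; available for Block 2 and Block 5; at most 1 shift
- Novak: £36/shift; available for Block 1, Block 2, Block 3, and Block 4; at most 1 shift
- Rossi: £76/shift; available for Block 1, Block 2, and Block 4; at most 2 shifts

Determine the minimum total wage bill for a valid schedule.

Block 3 can only be covered by Novak, so that assignment is forced.
Picking the cheapest available operator for each shift independently would cost £176, but that ignores the shift limits.
An optimal schedule: Block 1→Osei, Block 2→Watson+Rossi, Block 3→Novak, Block 4→Rossi, Block 5→Osei.
Total: 56 + 16 + 76 + 36 + 76 + 56 = £316.

£316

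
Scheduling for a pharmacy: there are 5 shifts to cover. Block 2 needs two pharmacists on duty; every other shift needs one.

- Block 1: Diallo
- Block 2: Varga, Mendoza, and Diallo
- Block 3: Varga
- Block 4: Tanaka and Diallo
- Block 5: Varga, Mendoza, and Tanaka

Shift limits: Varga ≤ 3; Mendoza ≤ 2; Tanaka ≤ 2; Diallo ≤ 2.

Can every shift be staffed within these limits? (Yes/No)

Block 1 can only be covered by Diallo, so that assignment is forced.
Block 3 can only be covered by Varga, so that assignment is forced.
One valid schedule: Block 1→Diallo, Block 2→Varga+Mendoza, Block 3→Varga, Block 4→Tanaka, Block 5→Varga.
Loads: Varga 3/3, Mendoza 1/2, Tanaka 1/2, Diallo 1/2 — all within limits.

Yes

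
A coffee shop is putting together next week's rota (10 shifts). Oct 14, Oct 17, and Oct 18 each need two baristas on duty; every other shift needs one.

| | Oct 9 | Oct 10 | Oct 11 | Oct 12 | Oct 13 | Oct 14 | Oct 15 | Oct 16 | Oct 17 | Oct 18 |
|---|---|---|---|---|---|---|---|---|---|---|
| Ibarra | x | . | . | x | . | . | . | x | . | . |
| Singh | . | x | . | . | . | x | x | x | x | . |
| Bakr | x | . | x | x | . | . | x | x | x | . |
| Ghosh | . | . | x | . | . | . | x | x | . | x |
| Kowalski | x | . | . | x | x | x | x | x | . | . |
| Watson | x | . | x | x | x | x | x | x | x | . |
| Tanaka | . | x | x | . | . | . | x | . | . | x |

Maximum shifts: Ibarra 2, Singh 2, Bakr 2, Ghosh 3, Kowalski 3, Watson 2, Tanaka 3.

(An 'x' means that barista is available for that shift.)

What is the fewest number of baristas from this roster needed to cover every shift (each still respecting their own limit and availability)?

13 slots to fill and no one can take more than 3, so at least ⌈13/3⌉ = 5 baristas are needed.
Singh, Bakr, Ghosh, Kowalski, and Tanaka alone can cover everything: Oct 9→Bakr, Oct 10→Tanaka, Oct 11→Ghosh, Oct 12→Kowalski, Oct 13→Kowalski, Oct 14→Singh+Kowalski, Oct 15→Tanaka, Oct 16→Ghosh, Oct 17→Singh+Bakr, Oct 18→Ghosh+Tanaka.

5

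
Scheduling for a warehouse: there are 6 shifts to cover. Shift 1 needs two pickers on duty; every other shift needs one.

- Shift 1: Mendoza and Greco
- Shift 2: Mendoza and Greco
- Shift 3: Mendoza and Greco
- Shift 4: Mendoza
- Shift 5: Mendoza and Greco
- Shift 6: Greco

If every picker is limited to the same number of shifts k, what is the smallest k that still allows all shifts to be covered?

4

With 2 pickers and 7 worker-slots to fill, someone must work at least ⌈7/2⌉ = 4 shifts, so k ≥ 4.
k = 4 works: Shift 1→Mendoza+Greco, Shift 2→Mendoza, Shift 3→Mendoza, Shift 4→Mendoza, Shift 5→Greco, Shift 6→Greco.
Loads: Mendoza 4, Greco 3 — all ≤ 4.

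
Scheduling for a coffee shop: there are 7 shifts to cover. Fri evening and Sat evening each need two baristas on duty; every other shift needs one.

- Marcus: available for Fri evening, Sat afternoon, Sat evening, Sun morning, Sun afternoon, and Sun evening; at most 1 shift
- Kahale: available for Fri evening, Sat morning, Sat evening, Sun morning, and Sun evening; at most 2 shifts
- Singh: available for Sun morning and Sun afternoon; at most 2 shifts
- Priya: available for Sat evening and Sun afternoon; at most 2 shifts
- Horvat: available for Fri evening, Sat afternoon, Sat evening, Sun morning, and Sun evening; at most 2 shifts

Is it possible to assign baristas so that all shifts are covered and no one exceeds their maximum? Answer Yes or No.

No

Total capacity is 9 and 9 slots are needed, so capacity alone doesn't rule it out.
Shifts {Fri evening, Sat morning, Sat afternoon, Sat evening, Sun evening} need 7 worker-slots in total, but the baristas available for any of those shifts (Marcus, Kahale, Priya, and Horvat) can supply at most 6 among them. So no valid schedule exists.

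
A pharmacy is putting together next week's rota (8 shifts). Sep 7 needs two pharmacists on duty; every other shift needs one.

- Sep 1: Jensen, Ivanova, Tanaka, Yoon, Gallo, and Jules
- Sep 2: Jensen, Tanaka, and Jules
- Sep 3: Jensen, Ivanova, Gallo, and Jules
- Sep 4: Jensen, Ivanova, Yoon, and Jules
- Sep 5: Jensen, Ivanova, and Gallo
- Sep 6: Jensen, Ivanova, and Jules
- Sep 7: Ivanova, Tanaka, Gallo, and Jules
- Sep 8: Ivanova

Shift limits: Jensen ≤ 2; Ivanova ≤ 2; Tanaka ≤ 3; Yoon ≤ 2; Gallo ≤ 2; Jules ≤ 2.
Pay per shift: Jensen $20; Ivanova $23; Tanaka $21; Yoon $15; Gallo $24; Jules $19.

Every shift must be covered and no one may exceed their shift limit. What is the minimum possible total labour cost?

$173

Sep 8 can only be covered by Ivanova, so that assignment is forced.
Picking the cheapest available pharmacist for each shift independently would cost $170, but that ignores the shift limits.
An optimal schedule: Sep 1→Yoon, Sep 2→Tanaka, Sep 3→Jensen, Sep 4→Yoon, Sep 5→Jensen, Sep 6→Jules, Sep 7→Jules+Tanaka, Sep 8→Ivanova.
Total: 15 + 21 + 20 + 15 + 20 + 19 + 19 + 21 + 23 = $173.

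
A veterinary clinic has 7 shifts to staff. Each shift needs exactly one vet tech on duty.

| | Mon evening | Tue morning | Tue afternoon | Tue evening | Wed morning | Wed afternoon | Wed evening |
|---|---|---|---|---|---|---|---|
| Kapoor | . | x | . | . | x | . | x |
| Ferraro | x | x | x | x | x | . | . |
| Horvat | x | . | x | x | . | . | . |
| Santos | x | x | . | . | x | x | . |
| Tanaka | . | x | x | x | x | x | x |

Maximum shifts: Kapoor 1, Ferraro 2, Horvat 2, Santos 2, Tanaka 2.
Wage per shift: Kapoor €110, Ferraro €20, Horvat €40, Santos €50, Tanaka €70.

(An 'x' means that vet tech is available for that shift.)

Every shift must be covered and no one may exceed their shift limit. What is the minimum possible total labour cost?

Picking the cheapest available vet tech for each shift independently would cost €220, but that ignores the shift limits.
An optimal schedule: Mon evening→Ferraro, Tue morning→Ferraro, Tue afternoon→Horvat, Tue evening→Horvat, Wed morning→Santos, Wed afternoon→Santos, Wed evening→Tanaka.
Total: 20 + 20 + 40 + 40 + 50 + 50 + 70 = €290.

€290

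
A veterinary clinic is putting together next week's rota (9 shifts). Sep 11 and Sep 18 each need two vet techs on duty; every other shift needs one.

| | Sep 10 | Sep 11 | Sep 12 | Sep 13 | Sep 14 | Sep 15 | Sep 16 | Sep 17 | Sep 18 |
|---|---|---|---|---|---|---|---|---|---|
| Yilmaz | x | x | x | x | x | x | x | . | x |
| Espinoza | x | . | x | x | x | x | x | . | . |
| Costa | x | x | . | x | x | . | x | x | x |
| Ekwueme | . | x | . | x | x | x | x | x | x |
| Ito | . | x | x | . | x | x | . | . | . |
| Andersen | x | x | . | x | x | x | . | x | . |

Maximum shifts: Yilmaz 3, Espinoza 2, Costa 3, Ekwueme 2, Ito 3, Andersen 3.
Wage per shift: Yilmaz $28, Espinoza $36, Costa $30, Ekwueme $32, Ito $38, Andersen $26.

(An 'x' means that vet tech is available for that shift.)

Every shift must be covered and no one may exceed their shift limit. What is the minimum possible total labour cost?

$316

Picking the cheapest available vet tech for each shift independently would cost $298, but that ignores the shift limits.
An optimal schedule: Sep 10→Andersen, Sep 11→Costa+Ekwueme, Sep 12→Yilmaz, Sep 13→Andersen, Sep 14→Costa, Sep 15→Ekwueme, Sep 16→Yilmaz, Sep 17→Andersen, Sep 18→Yilmaz+Costa.
Total: 26 + 30 + 32 + 28 + 26 + 30 + 32 + 28 + 26 + 28 + 30 = $316.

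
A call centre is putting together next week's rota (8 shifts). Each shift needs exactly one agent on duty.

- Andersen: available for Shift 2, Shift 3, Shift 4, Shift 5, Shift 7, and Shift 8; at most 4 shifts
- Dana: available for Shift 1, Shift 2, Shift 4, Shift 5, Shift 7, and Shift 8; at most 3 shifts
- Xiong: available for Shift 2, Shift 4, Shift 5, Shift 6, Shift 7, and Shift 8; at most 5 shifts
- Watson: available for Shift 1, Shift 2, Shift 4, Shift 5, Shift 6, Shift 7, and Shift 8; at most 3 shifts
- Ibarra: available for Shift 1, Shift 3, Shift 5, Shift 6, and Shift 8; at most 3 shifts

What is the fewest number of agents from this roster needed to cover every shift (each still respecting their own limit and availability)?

8 slots to fill and no one can take more than 5, so at least ⌈8/5⌉ = 2 agents are needed.
Xiong and Ibarra alone can cover everything: Shift 1→Ibarra, Shift 2→Xiong, Shift 3→Ibarra, Shift 4→Xiong, Shift 5→Xiong, Shift 6→Xiong, Shift 7→Xiong, Shift 8→Ibarra.

2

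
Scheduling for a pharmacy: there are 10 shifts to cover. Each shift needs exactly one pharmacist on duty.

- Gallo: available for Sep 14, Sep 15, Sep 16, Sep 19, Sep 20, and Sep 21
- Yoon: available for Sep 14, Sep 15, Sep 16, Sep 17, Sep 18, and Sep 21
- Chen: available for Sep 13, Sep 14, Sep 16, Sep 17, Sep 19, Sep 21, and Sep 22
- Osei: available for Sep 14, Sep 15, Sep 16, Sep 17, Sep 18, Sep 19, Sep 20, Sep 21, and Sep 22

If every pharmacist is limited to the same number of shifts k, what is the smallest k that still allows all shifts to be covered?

3

With 4 pharmacists and 10 worker-slots to fill, someone must work at least ⌈10/4⌉ = 3 shifts, so k ≥ 3.
k = 3 works: Sep 13→Chen, Sep 14→Yoon, Sep 15→Gallo, Sep 16→Chen, Sep 17→Yoon, Sep 18→Yoon, Sep 19→Gallo, Sep 20→Gallo, Sep 21→Osei, Sep 22→Chen.
Loads: Gallo 3, Yoon 3, Chen 3, Osei 1 — all ≤ 3.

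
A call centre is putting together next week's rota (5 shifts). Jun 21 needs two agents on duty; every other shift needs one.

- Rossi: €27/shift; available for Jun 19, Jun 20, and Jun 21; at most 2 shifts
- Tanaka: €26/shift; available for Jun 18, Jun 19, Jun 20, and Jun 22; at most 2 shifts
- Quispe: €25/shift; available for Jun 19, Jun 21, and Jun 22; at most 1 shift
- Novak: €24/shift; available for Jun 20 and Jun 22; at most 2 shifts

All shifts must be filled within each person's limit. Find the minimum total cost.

Jun 18 can only be covered by Tanaka, so that assignment is forced.
Jun 21 can only be covered by Rossi and Quispe, so that assignment is forced.
Picking the cheapest available agent for each shift independently would cost €151, but that ignores the shift limits.
An optimal schedule: Jun 18→Tanaka, Jun 19→Tanaka, Jun 20→Novak, Jun 21→Quispe+Rossi, Jun 22→Novak.
Total: 26 + 26 + 24 + 25 + 27 + 24 = €152.

€152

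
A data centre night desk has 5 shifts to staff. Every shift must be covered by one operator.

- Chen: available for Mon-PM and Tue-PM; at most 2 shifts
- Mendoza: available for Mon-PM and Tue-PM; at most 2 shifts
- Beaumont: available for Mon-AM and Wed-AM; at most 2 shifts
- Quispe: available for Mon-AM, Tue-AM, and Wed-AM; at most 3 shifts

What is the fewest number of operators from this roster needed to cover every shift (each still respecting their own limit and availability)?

5 slots to fill and no one can take more than 3, so at least ⌈5/3⌉ = 2 operators are needed.
Chen and Quispe alone can cover everything: Mon-AM→Quispe, Mon-PM→Chen, Tue-AM→Quispe, Tue-PM→Chen, Wed-AM→Quispe.

2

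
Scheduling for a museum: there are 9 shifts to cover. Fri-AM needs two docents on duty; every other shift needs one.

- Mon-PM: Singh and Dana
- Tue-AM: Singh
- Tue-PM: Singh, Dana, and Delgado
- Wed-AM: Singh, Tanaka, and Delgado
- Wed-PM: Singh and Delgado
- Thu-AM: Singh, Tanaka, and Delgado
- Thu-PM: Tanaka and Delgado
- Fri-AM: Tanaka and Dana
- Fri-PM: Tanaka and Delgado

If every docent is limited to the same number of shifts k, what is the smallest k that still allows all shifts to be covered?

With 4 docents and 10 worker-slots to fill, someone must work at least ⌈10/4⌉ = 3 shifts, so k ≥ 3.
k = 3 works: Mon-PM→Singh, Tue-AM→Singh, Tue-PM→Dana, Wed-AM→Delgado, Wed-PM→Singh, Thu-AM→Delgado, Thu-PM→Tanaka, Fri-AM→Tanaka+Dana, Fri-PM→Tanaka.
Loads: Singh 3, Tanaka 3, Dana 2, Delgado 2 — all ≤ 3.

3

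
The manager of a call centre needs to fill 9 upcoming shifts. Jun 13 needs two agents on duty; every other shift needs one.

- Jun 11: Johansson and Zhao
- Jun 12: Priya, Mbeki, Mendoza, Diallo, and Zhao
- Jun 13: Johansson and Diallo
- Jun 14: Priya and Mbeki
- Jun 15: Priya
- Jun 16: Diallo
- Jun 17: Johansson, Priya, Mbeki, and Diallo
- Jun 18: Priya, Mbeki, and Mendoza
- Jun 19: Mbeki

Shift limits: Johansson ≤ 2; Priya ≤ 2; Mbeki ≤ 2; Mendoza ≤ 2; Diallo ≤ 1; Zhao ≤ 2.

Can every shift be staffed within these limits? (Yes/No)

Total capacity is 11 and 10 slots are needed, so capacity alone doesn't rule it out.
Shifts {Jun 13, Jun 16} need 3 worker-slots in total, but the agents available for any of those shifts (Johansson and Diallo) can supply at most 2 among them. So no valid schedule exists.

No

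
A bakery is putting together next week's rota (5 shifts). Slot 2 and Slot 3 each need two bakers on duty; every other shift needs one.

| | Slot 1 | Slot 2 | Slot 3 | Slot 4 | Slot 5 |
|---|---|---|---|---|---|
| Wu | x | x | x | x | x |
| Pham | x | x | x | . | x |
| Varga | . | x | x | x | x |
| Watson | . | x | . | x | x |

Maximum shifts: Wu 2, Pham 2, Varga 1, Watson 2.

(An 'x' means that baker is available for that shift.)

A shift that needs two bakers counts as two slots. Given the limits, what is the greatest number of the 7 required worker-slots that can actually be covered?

7

Total capacity across all bakers is 2+2+1+2 = 7, and 7 slots are needed, so at most 7 can be filled.
An assignment achieving 7: Slot 1→Wu, Slot 2→Pham+Watson, Slot 3→Wu+Pham, Slot 4→Varga, Slot 5→Watson.
Loads: Wu 2/2, Pham 2/2, Varga 1/1, Watson 2/2.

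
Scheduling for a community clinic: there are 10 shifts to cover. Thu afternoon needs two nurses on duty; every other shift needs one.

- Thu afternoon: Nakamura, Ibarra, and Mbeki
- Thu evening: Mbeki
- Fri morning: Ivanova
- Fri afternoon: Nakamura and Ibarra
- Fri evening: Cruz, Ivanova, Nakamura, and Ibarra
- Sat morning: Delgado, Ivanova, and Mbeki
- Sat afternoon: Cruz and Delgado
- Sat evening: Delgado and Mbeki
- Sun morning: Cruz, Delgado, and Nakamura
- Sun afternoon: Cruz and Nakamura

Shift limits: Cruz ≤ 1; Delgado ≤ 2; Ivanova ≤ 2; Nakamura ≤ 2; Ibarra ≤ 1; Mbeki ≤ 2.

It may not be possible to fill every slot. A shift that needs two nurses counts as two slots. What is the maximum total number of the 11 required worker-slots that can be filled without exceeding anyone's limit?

Total capacity across all nurses is 1+2+2+2+1+2 = 10, and 11 slots are needed, so at most 10 can be filled.
An assignment achieving 10: Thu afternoon→Ibarra+Mbeki, Thu evening→Mbeki, Fri morning→Ivanova, Fri afternoon→Nakamura, Fri evening→Ivanova, Sat morning→Delgado, Sat afternoon→Cruz, Sat evening→Delgado, Sun afternoon→Nakamura.
Loads: Cruz 1/1, Delgado 2/2, Ivanova 2/2, Nakamura 2/2, Ibarra 1/1, Mbeki 2/2.

10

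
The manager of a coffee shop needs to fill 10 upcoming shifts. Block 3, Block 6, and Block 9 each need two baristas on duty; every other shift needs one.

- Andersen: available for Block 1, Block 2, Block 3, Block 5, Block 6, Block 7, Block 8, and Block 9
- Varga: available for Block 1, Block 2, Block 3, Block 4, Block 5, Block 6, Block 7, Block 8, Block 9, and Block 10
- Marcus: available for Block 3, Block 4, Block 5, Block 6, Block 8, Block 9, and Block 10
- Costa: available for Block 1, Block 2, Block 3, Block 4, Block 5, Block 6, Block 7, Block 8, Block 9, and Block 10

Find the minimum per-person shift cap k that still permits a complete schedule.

4

With 4 baristas and 13 worker-slots to fill, someone must work at least ⌈13/4⌉ = 4 shifts, so k ≥ 4.
k = 4 works: Block 1→Andersen, Block 2→Andersen, Block 3→Varga+Marcus, Block 4→Varga, Block 5→Andersen, Block 6→Marcus+Costa, Block 7→Andersen, Block 8→Varga, Block 9→Marcus+Costa, Block 10→Varga.
Loads: Andersen 4, Varga 4, Marcus 3, Costa 2 — all ≤ 4.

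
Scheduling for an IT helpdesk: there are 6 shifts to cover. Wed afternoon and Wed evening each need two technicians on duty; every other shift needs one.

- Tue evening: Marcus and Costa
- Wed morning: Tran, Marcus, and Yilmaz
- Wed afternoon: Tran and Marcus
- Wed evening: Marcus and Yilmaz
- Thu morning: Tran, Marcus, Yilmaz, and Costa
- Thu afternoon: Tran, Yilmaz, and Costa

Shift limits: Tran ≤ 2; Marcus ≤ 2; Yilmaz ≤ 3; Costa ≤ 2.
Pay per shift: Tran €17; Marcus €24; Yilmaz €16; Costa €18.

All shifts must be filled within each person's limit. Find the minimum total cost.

Wed afternoon can only be covered by Tran and Marcus, so that assignment is forced.
Wed evening can only be covered by Marcus and Yilmaz, so that assignment is forced.
Picking the cheapest available technician for each shift independently would cost €147, but that ignores the shift limits.
An optimal schedule: Tue evening→Costa, Wed morning→Tran, Wed afternoon→Tran+Marcus, Wed evening→Marcus+Yilmaz, Thu morning→Yilmaz, Thu afternoon→Yilmaz.
Total: 18 + 17 + 17 + 24 + 24 + 16 + 16 + 16 = €148.

€148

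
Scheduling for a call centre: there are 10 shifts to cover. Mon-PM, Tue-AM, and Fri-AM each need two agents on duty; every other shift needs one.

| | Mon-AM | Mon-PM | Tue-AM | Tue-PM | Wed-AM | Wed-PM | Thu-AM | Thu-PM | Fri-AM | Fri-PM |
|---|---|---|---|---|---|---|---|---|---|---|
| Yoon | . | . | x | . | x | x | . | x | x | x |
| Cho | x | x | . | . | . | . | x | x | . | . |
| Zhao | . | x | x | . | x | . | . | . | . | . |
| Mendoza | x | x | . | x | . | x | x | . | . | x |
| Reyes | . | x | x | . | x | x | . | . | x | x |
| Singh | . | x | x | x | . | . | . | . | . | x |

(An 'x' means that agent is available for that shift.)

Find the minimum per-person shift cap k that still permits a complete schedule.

3

With 6 agents and 13 worker-slots to fill, someone must work at least ⌈13/6⌉ = 3 shifts, so k ≥ 3.
k = 3 works: Mon-AM→Cho, Mon-PM→Cho+Zhao, Tue-AM→Zhao+Reyes, Tue-PM→Mendoza, Wed-AM→Yoon, Wed-PM→Mendoza, Thu-AM→Cho, Thu-PM→Yoon, Fri-AM→Yoon+Reyes, Fri-PM→Mendoza.
Loads: Yoon 3, Cho 3, Zhao 2, Mendoza 3, Reyes 2, Singh 0 — all ≤ 3.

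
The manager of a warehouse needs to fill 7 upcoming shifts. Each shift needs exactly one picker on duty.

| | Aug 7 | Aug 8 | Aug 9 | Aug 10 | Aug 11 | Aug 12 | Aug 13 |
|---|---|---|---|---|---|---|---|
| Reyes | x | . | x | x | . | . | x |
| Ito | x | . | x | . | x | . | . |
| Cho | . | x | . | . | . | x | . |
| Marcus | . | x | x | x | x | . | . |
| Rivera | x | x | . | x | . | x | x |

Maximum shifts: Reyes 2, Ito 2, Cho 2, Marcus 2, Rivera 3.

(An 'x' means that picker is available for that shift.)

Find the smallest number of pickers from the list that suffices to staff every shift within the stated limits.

7 slots to fill and no one can take more than 3, so at least ⌈7/3⌉ = 3 pickers are needed.
Reyes, Ito, and Rivera alone can cover everything: Aug 7→Ito, Aug 8→Rivera, Aug 9→Reyes, Aug 10→Reyes, Aug 11→Ito, Aug 12→Rivera, Aug 13→Rivera.

3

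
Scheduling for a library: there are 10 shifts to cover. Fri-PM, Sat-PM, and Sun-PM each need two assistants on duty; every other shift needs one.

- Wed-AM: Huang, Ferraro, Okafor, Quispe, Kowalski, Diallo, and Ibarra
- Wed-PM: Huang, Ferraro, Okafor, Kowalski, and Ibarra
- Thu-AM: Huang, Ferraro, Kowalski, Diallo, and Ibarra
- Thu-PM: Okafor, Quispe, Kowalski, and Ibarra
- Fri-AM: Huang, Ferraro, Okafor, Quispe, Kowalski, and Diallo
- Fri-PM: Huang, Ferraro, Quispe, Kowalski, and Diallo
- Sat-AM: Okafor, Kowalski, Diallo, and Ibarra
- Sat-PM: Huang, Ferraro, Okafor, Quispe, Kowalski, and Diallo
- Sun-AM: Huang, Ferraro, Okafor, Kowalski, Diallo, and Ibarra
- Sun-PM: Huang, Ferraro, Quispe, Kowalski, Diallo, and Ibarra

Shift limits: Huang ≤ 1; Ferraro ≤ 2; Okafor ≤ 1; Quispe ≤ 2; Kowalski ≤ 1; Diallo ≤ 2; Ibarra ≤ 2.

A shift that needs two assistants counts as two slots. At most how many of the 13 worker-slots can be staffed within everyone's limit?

Total capacity across all assistants is 1+2+1+2+1+2+2 = 11, and 13 slots are needed, so at most 11 can be filled.
An assignment achieving 11: Wed-AM→Ibarra, Wed-PM→Huang, Thu-AM→Ferraro, Thu-PM→Okafor, Fri-AM→Quispe, Fri-PM→Ferraro+Quispe, Sat-AM→Kowalski, Sat-PM→Diallo, Sun-AM→Diallo, Sun-PM→Ibarra.
Loads: Huang 1/1, Ferraro 2/2, Okafor 1/1, Quispe 2/2, Kowalski 1/1, Diallo 2/2, Ibarra 2/2.

11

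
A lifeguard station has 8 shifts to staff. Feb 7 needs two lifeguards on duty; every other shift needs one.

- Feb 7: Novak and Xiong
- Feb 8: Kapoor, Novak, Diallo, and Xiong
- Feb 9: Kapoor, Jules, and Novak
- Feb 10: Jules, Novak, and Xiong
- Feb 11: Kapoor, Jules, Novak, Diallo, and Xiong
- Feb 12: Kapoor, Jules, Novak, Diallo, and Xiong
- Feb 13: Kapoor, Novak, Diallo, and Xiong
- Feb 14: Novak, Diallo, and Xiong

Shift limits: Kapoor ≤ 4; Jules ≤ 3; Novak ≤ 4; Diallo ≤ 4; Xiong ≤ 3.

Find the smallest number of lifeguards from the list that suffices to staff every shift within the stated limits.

9 slots to fill and no one can take more than 4, so at least ⌈9/4⌉ = 3 lifeguards are needed.
Kapoor, Novak, and Xiong alone can cover everything: Feb 7→Novak+Xiong, Feb 8→Kapoor, Feb 9→Kapoor, Feb 10→Novak, Feb 11→Kapoor, Feb 12→Kapoor, Feb 13→Novak, Feb 14→Novak.

3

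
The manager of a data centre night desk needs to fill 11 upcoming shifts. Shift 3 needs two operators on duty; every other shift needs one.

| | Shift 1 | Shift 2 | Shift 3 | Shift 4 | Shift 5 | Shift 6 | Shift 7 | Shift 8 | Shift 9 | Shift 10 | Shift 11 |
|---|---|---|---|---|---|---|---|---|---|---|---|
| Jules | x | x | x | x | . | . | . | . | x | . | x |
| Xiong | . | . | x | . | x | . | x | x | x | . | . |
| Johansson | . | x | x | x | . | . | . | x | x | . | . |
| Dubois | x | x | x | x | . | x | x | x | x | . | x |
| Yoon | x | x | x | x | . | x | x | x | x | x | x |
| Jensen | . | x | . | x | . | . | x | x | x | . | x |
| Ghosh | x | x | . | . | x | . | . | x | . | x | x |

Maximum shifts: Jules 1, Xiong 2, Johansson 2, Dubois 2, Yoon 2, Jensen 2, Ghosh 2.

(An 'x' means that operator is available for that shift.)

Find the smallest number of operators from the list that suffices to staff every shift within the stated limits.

6

12 slots to fill and no one can take more than 2, so at least ⌈12/2⌉ = 6 operators are needed.
Xiong, Johansson, Dubois, Yoon, Jensen, and Ghosh alone can cover everything: Shift 1→Dubois, Shift 2→Ghosh, Shift 3→Johansson+Yoon, Shift 4→Johansson, Shift 5→Xiong, Shift 6→Dubois, Shift 7→Xiong, Shift 8→Ghosh, Shift 9→Jensen, Shift 10→Yoon, Shift 11→Jensen.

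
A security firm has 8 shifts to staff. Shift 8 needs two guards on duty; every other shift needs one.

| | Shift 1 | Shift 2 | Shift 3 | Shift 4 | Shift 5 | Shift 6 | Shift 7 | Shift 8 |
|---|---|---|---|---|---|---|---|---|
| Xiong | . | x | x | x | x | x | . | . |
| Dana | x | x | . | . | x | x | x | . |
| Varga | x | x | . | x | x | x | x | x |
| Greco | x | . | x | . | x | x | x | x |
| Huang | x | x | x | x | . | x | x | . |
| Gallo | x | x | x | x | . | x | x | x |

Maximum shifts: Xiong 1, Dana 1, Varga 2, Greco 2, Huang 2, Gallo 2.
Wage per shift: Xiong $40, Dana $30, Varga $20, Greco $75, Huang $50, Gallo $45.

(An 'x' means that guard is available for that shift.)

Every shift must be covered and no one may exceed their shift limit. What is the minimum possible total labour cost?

Picking the cheapest available guard for each shift independently would cost $225, but that ignores the shift limits.
An optimal schedule: Shift 1→Gallo, Shift 2→Huang, Shift 3→Xiong, Shift 4→Varga, Shift 5→Dana, Shift 6→Greco, Shift 7→Huang, Shift 8→Varga+Gallo.
Total: 45 + 50 + 40 + 20 + 30 + 75 + 50 + 20 + 45 = $375.

$375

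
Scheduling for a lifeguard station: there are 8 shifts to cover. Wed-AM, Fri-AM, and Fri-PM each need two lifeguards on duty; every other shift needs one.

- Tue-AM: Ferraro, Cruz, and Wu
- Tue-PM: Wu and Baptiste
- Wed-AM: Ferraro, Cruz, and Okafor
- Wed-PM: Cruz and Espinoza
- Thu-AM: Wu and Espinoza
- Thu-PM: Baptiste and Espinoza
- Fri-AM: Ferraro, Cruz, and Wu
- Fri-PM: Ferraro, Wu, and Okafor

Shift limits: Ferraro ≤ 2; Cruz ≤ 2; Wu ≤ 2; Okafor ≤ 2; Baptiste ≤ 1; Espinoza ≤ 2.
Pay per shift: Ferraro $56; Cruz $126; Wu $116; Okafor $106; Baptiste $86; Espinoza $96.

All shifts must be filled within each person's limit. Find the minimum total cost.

Picking the cheapest available lifeguard for each shift independently would cost $916, but that ignores the shift limits.
An optimal schedule: Tue-AM→Ferraro, Tue-PM→Wu, Wed-AM→Cruz+Okafor, Wed-PM→Espinoza, Thu-AM→Espinoza, Thu-PM→Baptiste, Fri-AM→Ferraro+Cruz, Fri-PM→Wu+Okafor.
Total: 56 + 116 + 126 + 106 + 96 + 96 + 86 + 56 + 126 + 116 + 106 = $1086.

$1086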